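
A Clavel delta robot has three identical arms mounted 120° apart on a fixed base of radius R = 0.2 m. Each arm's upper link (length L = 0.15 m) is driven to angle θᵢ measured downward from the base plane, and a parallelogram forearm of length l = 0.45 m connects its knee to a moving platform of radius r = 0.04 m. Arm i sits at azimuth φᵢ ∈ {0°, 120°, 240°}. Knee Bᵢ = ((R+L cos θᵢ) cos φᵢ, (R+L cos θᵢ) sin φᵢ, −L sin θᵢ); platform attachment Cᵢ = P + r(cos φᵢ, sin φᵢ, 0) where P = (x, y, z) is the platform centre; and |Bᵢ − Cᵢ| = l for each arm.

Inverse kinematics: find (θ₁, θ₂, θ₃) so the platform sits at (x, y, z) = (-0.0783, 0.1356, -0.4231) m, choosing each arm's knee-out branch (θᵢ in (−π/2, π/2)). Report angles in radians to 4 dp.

φ1=0.0° → target in arm frame (-0.0783, 0.1356)
  e−x'=0.2383;  (l²−L²−(e−x')²−y'²−z²)/2L = -0.2473
  γ=atan2(-0.4231,0.2383)=-1.0579;  ψ=arccos(-0.5093)=2.1051;  θ1=γ+ψ≈1.0473
arm 2 (φ=120.0°): x'=0.1566, y'=0.0000
  e−x'=0.0034;  (l²−L²−(e−x')²−y'²−z²)/2L = 0.0032
  θ2 = atan2(B,A) + arccos(C/0.4231) = 0.0004
φ3=240.0° → target in arm frame (-0.0783, -0.1356)
  A=0.2383, B=-0.4231, C=(l²−L²−A²−y'²−z²)/(2L)=-0.2473
  γ=atan2(-0.4231,0.2383)=-1.0579;  ψ=arccos(-0.5092)=2.1051;  θ3=γ+ψ≈1.0472

θ₁ = 1.0473, θ₂ = 0.0004, θ₃ = 1.0472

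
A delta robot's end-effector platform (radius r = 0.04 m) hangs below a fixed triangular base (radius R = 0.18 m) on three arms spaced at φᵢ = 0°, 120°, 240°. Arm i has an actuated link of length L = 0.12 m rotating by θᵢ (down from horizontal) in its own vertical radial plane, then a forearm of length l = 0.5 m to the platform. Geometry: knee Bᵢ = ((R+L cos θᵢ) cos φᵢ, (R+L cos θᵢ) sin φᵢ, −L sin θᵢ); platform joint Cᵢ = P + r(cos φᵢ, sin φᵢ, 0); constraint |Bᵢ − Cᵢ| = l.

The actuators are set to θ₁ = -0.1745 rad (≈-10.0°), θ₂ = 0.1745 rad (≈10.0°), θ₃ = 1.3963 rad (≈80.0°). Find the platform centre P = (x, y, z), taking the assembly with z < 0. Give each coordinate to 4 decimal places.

φ1=0.0°: virtual centre (0.2582, 0.0000, 0.0208), radius l
arm 2 at φ=120.0°: (R−r)+L cos θ2 = 0.2582;  centre 2 = (-0.1291, 0.2236, -0.0208)
arm 3 at φ=240.0°: (R−r)+L cos θ3 = 0.1608;  centre 3 = (-0.0804, -0.1393, -0.1182)
|centre ₂|²−|centre ₁|² = 0.0000;  |centre ₃|²−|centre ₁|² = -0.0273
linear system: -0.7745x+0.4472y = 0.0000−-0.0833z; -0.6772x+-0.2786y = -0.0273−-0.2780z
Cramer: x(z) = 0.0235-0.2845z;  y(z) = 0.0407-0.3064z
into |P−centre ₁|² = l²: 1.1748z² + 0.0669z + -0.1928 = 0;  Δ = 0.9107;  z = -0.4346 or 0.3777 → z<0 root = -0.4346
x = 0.1472, y = 0.1739

(0.1472, 0.1739, -0.4346)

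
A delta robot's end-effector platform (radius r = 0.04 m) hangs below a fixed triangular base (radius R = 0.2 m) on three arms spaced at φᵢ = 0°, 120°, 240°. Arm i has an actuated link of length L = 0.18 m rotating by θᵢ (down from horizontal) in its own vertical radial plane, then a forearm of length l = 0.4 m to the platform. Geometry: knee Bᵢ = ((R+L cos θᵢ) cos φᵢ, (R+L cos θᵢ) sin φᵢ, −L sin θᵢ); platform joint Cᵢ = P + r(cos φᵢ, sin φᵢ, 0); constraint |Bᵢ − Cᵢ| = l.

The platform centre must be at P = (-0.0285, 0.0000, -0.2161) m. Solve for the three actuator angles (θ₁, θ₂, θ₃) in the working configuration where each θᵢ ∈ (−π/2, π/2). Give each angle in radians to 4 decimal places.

rotate P by −φ1: (-0.0285, 0.0000, -0.2161)
  e−x'=0.1885;  (l²−L²−(e−x')²−y'²−z²)/2L = 0.1260
  √(A²+B²)=0.2868;  θ1 = -0.8535+1.1158 ≈ 0.2623
rotate P by −φ2: (0.0142, 0.0247, -0.2161)
  e−x'=0.1458;  (l²−L²−(e−x')²−y'²−z²)/2L = 0.1640
  θ2 = atan2(B,A) + arccos(C/0.2607) = -0.0872
rotate P by −φ3: (0.0143, -0.0247, -0.2161)
  A cos θ + B sin θ = C:  0.1457·cos θ + -0.2161·sin θ = 0.1640
  √(A²+B²)=0.2607;  θ3 = -0.9774+0.8902 ≈ -0.0872

θ₁ = 0.2623, θ₂ = -0.0872, θ₃ = -0.0872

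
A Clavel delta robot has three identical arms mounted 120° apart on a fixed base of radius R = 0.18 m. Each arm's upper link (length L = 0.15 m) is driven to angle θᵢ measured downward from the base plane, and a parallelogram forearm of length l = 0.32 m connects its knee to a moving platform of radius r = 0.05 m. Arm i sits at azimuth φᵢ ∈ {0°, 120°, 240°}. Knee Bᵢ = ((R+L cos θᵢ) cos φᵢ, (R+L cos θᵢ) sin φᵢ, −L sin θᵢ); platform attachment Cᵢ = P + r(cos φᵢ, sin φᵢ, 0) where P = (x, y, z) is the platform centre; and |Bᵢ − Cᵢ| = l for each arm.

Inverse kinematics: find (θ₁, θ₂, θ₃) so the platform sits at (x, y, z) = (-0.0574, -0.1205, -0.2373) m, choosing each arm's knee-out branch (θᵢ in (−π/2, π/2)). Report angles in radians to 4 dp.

θ₁ = 0.9597, θ₂ = 1.0471, θ₃ = -0.3488

arm 1 (φ=0.0°): x'=-0.0574, y'=-0.1205
  A=0.1874, B=-0.2373, C=(l²−L²−A²−y'²−z²)/(2L)=-0.0868
  √(A²+B²)=0.3024;  θ1 = -0.9024+1.8621 ≈ 0.9597
rotate P by −φ2: (-0.0757, 0.1100, -0.2373)
  A cos θ + B sin θ = C:  0.2057·cos θ + -0.2373·sin θ = -0.1027
  γ=atan2(-0.2373,0.2057)=-0.8567;  ψ=arccos(-0.3269)=1.9038;  θ2=γ+ψ≈1.0471
rotate P by −φ3: (0.1331, 0.0105, -0.2373)
  e−x'=-0.0031;  (l²−L²−(e−x')²−y'²−z²)/2L = 0.0782
  θ3 = atan2(B,A) + arccos(C/0.2373) = -0.3488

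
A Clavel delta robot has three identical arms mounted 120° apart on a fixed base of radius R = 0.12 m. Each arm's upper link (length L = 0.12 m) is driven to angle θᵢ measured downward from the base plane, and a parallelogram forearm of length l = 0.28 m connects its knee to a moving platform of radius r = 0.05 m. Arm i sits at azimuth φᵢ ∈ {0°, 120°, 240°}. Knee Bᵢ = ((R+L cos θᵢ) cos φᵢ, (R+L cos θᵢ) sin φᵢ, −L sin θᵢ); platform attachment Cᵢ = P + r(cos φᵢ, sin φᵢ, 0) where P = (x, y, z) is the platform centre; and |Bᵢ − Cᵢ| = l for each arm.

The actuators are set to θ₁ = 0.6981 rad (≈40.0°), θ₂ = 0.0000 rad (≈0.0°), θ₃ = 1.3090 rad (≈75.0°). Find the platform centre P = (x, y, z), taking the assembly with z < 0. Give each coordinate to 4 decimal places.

(0.0075, 0.1455, -0.2599)

φ1=0.0°: virtual centre (0.1619, 0.0000, -0.0771), radius l
arm 2 at φ=120.0°: ρ2 = 0.1900;  centre 2 = (-0.0950, 0.1645, 0.0000)
φ3=240.0°: virtual centre (-0.0505, -0.0875, -0.1159), radius l
|centre ₂|²−|centre ₁|² = 0.0039;  |centre ₃|²−|centre ₁|² = -0.0085
linear system: -0.5139x+0.3291y = 0.0039−0.1543z; -0.4249x+-0.1750y = -0.0085−-0.0776z
det = 0.2298;  x = 0.0092+0.0064z,  y = 0.0263+-0.4587z
into |P−centre ₁|² = l²: 1.2105z² + 0.1281z + -0.0484 = 0;  Δ = 0.2509;  z = -0.2599 or 0.1540 → z<0 root = -0.2599
x = 0.0075, y = 0.1455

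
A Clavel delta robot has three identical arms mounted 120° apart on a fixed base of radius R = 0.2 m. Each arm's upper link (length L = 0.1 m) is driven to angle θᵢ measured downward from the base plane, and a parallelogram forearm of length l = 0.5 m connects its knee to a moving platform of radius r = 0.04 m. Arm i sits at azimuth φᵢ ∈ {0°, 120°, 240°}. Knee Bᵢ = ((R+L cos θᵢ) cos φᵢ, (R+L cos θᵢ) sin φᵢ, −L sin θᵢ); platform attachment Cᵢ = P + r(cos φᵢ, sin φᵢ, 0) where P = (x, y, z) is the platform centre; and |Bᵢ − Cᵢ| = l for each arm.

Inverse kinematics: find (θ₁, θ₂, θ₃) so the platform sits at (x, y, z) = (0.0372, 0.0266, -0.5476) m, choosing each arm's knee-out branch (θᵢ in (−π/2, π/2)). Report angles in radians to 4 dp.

arm 1 (φ=0.0°): x'=0.0372, y'=0.0266
  A=0.1228, B=-0.5476, C=(l²−L²−A²−y'²−z²)/(2L)=-0.3783
  γ=atan2(-0.5476,0.1228)=-1.3502;  ψ=arccos(-0.6740)=2.3104;  θ1=γ+ψ≈0.9603
arm 2 (φ=120.0°): x'=0.0044, y'=-0.0455
  A cos θ + B sin θ = C:  0.1556·cos θ + -0.5476·sin θ = -0.4307
  √(A²+B²)=0.5693;  θ2 = -1.2940+2.4288 ≈ 1.1348
arm 3 (φ=240.0°): x'=-0.0416, y'=0.0189
  A cos θ + B sin θ = C:  0.2016·cos θ + -0.5476·sin θ = -0.5044
  √(A²+B²)=0.5835;  θ3 = -1.2180+2.6147 ≈ 1.3967

θ₁ = 0.9603, θ₂ = 1.1348, θ₃ = 1.3967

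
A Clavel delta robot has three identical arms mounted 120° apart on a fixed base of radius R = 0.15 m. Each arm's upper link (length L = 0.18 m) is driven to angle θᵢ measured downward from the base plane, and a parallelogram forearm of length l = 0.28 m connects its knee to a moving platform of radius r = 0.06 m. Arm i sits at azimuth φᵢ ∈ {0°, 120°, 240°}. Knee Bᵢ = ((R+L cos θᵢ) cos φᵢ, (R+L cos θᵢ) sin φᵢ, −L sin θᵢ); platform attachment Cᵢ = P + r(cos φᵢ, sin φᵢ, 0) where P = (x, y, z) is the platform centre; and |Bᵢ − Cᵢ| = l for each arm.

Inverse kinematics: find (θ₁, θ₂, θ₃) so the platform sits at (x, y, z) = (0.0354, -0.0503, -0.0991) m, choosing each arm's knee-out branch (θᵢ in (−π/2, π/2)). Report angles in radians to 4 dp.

rotate P by −φ1: (0.0354, -0.0503, -0.0991)
  e−x'=0.0546;  (l²−L²−(e−x')²−y'²−z²)/2L = 0.0852
  √(A²+B²)=0.1131;  θ1 = -1.0672+0.7183 ≈ -0.3489
arm 2 (φ=120.0°): x'=-0.0613, y'=-0.0055
  A cos θ + B sin θ = C:  0.1513·cos θ + -0.0991·sin θ = 0.0369
  θ2 = atan2(B,A) + arccos(C/0.1808) = 0.7855
φ3=240.0° → target in arm frame (0.0259, 0.0558)
  e−x'=0.0641;  (l²−L²−(e−x')²−y'²−z²)/2L = 0.0804
  √(A²+B²)=0.1180;  θ3 = -0.9964+0.8213 ≈ -0.1751

θ₁ = -0.3489, θ₂ = 0.7855, θ₃ = -0.1751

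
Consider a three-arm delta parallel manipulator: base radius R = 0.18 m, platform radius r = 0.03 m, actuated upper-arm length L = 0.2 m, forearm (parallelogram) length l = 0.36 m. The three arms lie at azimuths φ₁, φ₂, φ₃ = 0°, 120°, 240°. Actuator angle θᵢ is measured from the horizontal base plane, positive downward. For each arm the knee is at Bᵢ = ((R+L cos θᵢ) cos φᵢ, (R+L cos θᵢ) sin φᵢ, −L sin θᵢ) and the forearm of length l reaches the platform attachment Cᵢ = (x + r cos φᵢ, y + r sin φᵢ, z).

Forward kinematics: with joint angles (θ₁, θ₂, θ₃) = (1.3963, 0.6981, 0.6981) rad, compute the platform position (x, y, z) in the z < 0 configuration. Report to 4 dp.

φ1=0.0°: virtual centre (0.1847, 0.0000, -0.1970), radius l
φ2=120.0°: virtual centre (-0.1516, 0.2626, -0.1286), radius l
φ3=240.0°: virtual centre (-0.1516, -0.2626, -0.1286), radius l
subtract pairs → two planes through P
linear system: -0.6727x+0.5252y = 0.0355−0.1368z; -0.6727x+-0.5252y = 0.0355−0.1368z
det = 0.7065;  x = -0.0528+0.2034z,  y = 0.0000+0.0000z
into |P−O₁|² = l²: 1.0414z² + 0.2973z + -0.0344 = 0;  Δ = 0.2315;  z = -0.3738 or 0.0883 → z<0 root = -0.3738
x = -0.1289, y = 0.0000

(-0.1289, 0.0000, -0.3738)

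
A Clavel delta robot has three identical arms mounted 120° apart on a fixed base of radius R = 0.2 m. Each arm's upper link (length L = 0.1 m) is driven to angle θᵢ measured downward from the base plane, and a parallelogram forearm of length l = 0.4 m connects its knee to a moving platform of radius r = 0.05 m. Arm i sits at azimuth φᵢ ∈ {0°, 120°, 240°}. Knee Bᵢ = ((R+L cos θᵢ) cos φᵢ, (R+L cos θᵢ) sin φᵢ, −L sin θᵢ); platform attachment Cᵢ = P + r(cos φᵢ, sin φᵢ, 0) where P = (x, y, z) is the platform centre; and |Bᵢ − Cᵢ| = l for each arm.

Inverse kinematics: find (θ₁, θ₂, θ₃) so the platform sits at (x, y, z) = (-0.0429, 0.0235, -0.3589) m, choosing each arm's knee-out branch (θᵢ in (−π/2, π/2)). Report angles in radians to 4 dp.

θ₁ = 0.6980, θ₂ = 0.1746, θ₃ = 0.4367

φ1=0.0° → target in arm frame (-0.0429, 0.0235)
  A cos θ + B sin θ = C:  0.1929·cos θ + -0.3589·sin θ = -0.0829
  √(A²+B²)=0.4075;  θ1 = -1.0776+1.7756 ≈ 0.6980
arm 2 (φ=120.0°): x'=0.0418, y'=0.0254
  e−x'=0.1082;  (l²−L²−(e−x')²−y'²−z²)/2L = 0.0442
  γ=atan2(-0.3589,0.1082)=-1.2780;  ψ=arccos(0.1179)=1.4526;  θ2=γ+ψ≈0.1746
arm 3 (φ=240.0°): x'=0.0011, y'=-0.0489
  A cos θ + B sin θ = C:  0.1489·cos θ + -0.3589·sin θ = -0.0169
  γ=atan2(-0.3589,0.1489)=-1.1775;  ψ=arccos(-0.0434)=1.6142;  θ3=γ+ψ≈0.4367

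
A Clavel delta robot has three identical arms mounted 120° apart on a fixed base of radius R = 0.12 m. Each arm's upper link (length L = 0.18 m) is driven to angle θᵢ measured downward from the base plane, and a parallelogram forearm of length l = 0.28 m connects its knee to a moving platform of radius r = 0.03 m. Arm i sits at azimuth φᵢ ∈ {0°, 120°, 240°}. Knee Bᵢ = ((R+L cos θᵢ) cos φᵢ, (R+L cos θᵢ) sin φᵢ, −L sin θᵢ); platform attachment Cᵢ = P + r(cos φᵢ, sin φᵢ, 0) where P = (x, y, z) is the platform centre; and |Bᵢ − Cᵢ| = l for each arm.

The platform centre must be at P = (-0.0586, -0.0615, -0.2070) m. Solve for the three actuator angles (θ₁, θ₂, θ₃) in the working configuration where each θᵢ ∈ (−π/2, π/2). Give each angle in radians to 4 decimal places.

θ₁ = 0.8728, θ₂ = 0.6982, θ₃ = -0.0002

arm 1 (φ=0.0°): x'=-0.0586, y'=-0.0615
  e−x'=0.1486;  (l²−L²−(e−x')²−y'²−z²)/2L = -0.0631
  θ1 = atan2(B,A) + arccos(C/0.2548) = 0.8728
arm 2 (φ=120.0°): x'=-0.0240, y'=0.0815
  A cos θ + B sin θ = C:  0.1140·cos θ + -0.2070·sin θ = -0.0458
  √(A²+B²)=0.2363;  θ2 = -1.0675+1.7657 ≈ 0.6982
φ3=240.0° → target in arm frame (0.0826, -0.0200)
  A cos θ + B sin θ = C:  0.0074·cos θ + -0.2070·sin θ = 0.0075
  √(A²+B²)=0.2071;  θ3 = -1.5349+1.5346 ≈ -0.0002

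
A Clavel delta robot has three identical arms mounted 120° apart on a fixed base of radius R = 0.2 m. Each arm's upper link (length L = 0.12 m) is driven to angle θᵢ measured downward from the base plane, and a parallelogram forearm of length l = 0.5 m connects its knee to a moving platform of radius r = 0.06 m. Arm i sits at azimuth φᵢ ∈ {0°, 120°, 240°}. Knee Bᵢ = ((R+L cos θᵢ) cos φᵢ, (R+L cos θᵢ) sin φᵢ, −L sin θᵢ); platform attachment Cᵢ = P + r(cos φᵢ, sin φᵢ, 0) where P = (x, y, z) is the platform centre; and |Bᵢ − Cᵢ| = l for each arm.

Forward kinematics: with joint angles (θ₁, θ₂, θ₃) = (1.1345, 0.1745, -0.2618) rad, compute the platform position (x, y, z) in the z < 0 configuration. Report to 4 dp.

φ1=0.0°: virtual centre (0.1907, 0.0000, -0.1088), radius l
φ2=120.0°: virtual centre (-0.1291, 0.2236, -0.0208), radius l
S3 = (0.2559·cos240.0°, 0.2559·sin240.0°, 0.0311) = (-0.1280, -0.2216, 0.0311)
|S₂|²−|S₁|² = 0.0189;  |S₃|²−|S₁|² = 0.0183
[-0.6396 0.4472 0.1758]·P = 0.0189;  [-0.6373 -0.4433 0.2796]·P = 0.0183
Cramer: x(z) = -0.0291+0.3571z;  y(z) = 0.0006+0.1175z
sphere 1 gives Az²+Bz+C=0 with A=1.1413, B=0.0607, C=-0.1899;  B²−4AC=0.8704;  roots -0.4353, 0.3821;  negative root z = -0.4353
x = -0.1845, y = -0.0505

(-0.1845, -0.0505, -0.4353)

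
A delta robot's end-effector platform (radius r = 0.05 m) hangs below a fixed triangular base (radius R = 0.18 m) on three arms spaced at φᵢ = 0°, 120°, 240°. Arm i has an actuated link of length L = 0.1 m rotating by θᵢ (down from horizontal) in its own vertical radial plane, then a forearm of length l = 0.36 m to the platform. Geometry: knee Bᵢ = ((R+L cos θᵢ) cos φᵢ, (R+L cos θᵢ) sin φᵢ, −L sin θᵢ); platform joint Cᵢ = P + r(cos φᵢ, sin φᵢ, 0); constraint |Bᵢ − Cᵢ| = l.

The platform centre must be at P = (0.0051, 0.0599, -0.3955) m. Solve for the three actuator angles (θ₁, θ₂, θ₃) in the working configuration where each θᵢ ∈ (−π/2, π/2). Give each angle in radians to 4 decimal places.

θ₁ = 1.0471, θ₂ = 0.7852, θ₃ = 1.3961

φ1=0.0° → target in arm frame (0.0051, 0.0599)
  e−x'=0.1249;  (l²−L²−(e−x')²−y'²−z²)/2L = -0.2800
  γ=atan2(-0.3955,0.1249)=-1.2649;  ψ=arccos(-0.6752)=2.3120;  θ1=γ+ψ≈1.0471
φ2=120.0° → target in arm frame (0.0493, -0.0344)
  A=0.0807, B=-0.3955, C=(l²−L²−A²−y'²−z²)/(2L)=-0.2225
  √(A²+B²)=0.4036;  θ2 = -1.3696+2.1548 ≈ 0.7852
arm 3 (φ=240.0°): x'=-0.0544, y'=-0.0255
  e−x'=0.1844;  (l²−L²−(e−x')²−y'²−z²)/2L = -0.3574
  θ3 = atan2(B,A) + arccos(C/0.4364) = 1.3961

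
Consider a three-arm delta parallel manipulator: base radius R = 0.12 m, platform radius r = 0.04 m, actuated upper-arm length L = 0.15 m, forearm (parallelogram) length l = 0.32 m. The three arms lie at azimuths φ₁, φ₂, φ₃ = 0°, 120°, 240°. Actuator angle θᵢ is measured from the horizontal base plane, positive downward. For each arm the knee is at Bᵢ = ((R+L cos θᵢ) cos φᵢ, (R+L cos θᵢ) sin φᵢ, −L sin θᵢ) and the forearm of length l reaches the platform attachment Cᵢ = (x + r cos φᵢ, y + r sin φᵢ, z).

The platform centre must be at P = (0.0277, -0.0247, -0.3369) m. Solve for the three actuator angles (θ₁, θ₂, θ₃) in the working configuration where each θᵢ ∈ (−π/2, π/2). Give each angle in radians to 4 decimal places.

φ1=0.0° → target in arm frame (0.0277, -0.0247)
  A cos θ + B sin θ = C:  0.0523·cos θ + -0.3369·sin θ = -0.1232
  θ1 = atan2(B,A) + arccos(C/0.3409) = 0.5236
arm 2 (φ=120.0°): x'=-0.0352, y'=-0.0116
  e−x'=0.1152;  (l²−L²−(e−x')²−y'²−z²)/2L = -0.1567
  γ=atan2(-0.3369,0.1152)=-1.2412;  ψ=arccos(-0.4402)=2.0266;  θ2=γ+ψ≈0.7854
φ3=240.0° → target in arm frame (0.0075, 0.0363)
  A cos θ + B sin θ = C:  0.0725·cos θ + -0.3369·sin θ = -0.1339
  γ=atan2(-0.3369,0.0725)=-1.3589;  ψ=arccos(-0.3886)=1.9699;  θ3=γ+ψ≈0.6109

θ₁ = 0.5236, θ₂ = 0.7854, θ₃ = 0.6109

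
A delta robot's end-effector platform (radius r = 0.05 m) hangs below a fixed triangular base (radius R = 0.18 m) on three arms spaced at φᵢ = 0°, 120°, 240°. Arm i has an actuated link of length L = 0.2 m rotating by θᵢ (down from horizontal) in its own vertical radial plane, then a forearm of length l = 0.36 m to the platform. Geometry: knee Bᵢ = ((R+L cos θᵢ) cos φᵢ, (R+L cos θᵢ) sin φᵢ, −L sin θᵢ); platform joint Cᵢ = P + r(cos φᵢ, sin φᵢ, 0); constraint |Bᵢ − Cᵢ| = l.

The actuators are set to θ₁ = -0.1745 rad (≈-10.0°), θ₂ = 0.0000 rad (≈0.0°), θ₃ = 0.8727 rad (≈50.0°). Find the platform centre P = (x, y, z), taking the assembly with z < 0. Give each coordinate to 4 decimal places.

φ1=0.0°: virtual centre (0.3270, 0.0000, 0.0347), radius l
arm 2 at φ=120.0°: e+L cos θ2 = 0.3300;  centre 2 = (-0.1650, 0.2858, 0.0000)
centre 3 = (0.2586·cos240.0°, 0.2586·sin240.0°, -0.1532) = (-0.1293, -0.2239, -0.1532)
eliminate P² terms by subtracting sphere 1 from 2 and 3
[-0.9839 0.5716 -0.0694]·P = 0.0008;  [-0.9125 -0.4478 -0.3759]·P = -0.0178
Cramer: x(z) = 0.0102-0.2556z;  y(z) = 0.0189-0.3185z
into |P−centre ₁|² = l²: 1.1668z² + 0.0804z + -0.0277 = 0;  Δ = 0.1357;  z = -0.1923 or 0.1234 → z<0 root = -0.1923
x = 0.0594, y = 0.0802

(0.0594, 0.0802, -0.1923)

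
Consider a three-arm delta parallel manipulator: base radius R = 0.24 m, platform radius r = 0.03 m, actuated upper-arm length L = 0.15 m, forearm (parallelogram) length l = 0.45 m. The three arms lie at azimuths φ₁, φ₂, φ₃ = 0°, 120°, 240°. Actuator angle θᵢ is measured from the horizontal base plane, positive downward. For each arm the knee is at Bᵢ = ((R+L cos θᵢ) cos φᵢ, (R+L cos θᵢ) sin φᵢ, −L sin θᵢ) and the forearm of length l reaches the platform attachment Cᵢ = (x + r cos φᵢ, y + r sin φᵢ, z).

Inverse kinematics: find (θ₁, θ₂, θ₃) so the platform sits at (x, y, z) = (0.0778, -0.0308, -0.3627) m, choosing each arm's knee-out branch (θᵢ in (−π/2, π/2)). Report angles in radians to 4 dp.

θ₁ = 0.0873, θ₂ = 0.8725, θ₃ = 0.6108

arm 1 (φ=0.0°): x'=0.0778, y'=-0.0308
  A cos θ + B sin θ = C:  0.1322·cos θ + -0.3627·sin θ = 0.1001
  γ=atan2(-0.3627,0.1322)=-1.2213;  ψ=arccos(0.2592)=1.3086;  θ1=γ+ψ≈0.0873
rotate P by −φ2: (-0.0656, -0.0520, -0.3627)
  A cos θ + B sin θ = C:  0.2756·cos θ + -0.3627·sin θ = -0.1006
  γ=atan2(-0.3627,0.2756)=-0.9211;  ψ=arccos(-0.2209)=1.7936;  θ2=γ+ψ≈0.8725
arm 3 (φ=240.0°): x'=-0.0122, y'=0.0828
  A cos θ + B sin θ = C:  0.2222·cos θ + -0.3627·sin θ = -0.0260
  √(A²+B²)=0.4254;  θ3 = -1.0211+1.6319 ≈ 0.6108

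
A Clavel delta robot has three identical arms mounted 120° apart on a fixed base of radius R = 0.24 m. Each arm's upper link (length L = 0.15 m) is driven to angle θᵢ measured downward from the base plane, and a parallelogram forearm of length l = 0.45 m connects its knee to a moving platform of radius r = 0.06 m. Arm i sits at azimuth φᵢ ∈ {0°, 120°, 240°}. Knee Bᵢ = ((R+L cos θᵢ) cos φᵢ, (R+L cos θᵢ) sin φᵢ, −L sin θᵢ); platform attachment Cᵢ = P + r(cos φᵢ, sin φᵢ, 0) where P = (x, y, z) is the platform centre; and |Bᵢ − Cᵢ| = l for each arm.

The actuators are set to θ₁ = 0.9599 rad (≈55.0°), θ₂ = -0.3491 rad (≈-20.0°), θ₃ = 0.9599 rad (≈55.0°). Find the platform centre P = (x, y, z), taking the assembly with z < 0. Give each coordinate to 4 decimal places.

(-0.0819, 0.1419, -0.3704)

centre 1 = (0.2660·cos0.0°, 0.2660·sin0.0°, -0.1229) = (0.2660, 0.0000, -0.1229)
arm 2 at φ=120.0°: ρ2 = 0.3210;  centre 2 = (-0.1605, 0.2780, 0.0513)
φ3=240.0°: virtual centre (-0.1330, -0.2304, -0.1229), radius l
eliminate P² terms by subtracting sphere 1 from 2 and 3
[-0.8530 0.5559 0.3484]·P = 0.0198;  [-0.7981 -0.4608 0.0000]·P = 0.0000
det = 0.8368;  x = -0.0109+0.1918z,  y = 0.0189+-0.3323z
sphere 1 gives Az²+Bz+C=0 with A=1.1472, B=0.1270, C=-0.1104;  B²−4AC=0.5225;  roots -0.3704, 0.2597;  negative root z = -0.3704
x = -0.0819, y = 0.1419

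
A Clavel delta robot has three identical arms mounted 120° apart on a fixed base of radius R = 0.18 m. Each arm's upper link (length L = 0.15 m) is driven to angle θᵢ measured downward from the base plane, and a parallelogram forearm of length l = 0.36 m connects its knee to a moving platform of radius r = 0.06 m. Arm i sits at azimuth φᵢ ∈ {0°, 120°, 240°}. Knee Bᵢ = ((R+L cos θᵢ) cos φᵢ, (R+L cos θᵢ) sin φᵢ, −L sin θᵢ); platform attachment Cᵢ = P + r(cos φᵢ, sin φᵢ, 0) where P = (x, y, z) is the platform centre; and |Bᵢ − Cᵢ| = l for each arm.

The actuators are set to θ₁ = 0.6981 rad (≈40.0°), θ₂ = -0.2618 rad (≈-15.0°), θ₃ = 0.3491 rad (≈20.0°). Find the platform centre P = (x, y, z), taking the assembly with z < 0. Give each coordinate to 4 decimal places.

φ1=0.0°: virtual centre (0.2349, 0.0000, -0.0964), radius l
arm 2 at φ=120.0°: ρ2 = 0.2649;  S2 = (-0.1324, 0.2294, 0.0388)
φ3=240.0°: virtual centre (-0.1305, -0.2260, -0.0513), radius l
eliminate P² terms by subtracting sphere 1 from 2 and 3
[-0.7347 0.4588 0.2705]·P = 0.0072;  [-0.7308 -0.4520 0.0902]·P = 0.0063
Cramer: x(z) = -0.0092+0.2452z;  y(z) = 0.0010-0.1969z
into |P−S₁|² = l²: 1.0989z² + 0.0727z + -0.0607 = 0;  Δ = 0.2722;  z = -0.2705 or 0.2043 → z<0 root = -0.2705
x = -0.0755, y = 0.0542

(-0.0755, 0.0542, -0.2705)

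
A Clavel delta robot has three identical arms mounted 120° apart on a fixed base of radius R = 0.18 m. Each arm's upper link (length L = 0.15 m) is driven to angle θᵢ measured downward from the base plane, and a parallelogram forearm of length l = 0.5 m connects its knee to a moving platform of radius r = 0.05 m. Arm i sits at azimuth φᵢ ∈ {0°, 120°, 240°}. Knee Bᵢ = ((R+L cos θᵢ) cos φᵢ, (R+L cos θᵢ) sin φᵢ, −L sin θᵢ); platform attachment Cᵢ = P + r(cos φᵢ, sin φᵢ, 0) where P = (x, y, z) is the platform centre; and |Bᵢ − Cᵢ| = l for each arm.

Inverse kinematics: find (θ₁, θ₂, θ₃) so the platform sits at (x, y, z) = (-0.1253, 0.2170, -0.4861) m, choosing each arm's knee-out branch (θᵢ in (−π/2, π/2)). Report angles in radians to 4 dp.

θ₁ = 1.3092, θ₂ = -0.0872, θ₃ = 1.3091

rotate P by −φ1: (-0.1253, 0.2170, -0.4861)
  e−x'=0.2553;  (l²−L²−(e−x')²−y'²−z²)/2L = -0.4035
  θ1 = atan2(B,A) + arccos(C/0.5491) = 1.3092
φ2=120.0° → target in arm frame (0.2506, 0.0000)
  A=-0.1206, B=-0.4861, C=(l²−L²−A²−y'²−z²)/(2L)=-0.0778
  γ=atan2(-0.4861,-0.1206)=-1.8139;  ψ=arccos(-0.1553)=1.7267;  θ2=γ+ψ≈-0.0872
rotate P by −φ3: (-0.1253, -0.2170, -0.4861)
  e−x'=0.2553;  (l²−L²−(e−x')²−y'²−z²)/2L = -0.4035
  θ3 = atan2(B,A) + arccos(C/0.5491) = 1.3091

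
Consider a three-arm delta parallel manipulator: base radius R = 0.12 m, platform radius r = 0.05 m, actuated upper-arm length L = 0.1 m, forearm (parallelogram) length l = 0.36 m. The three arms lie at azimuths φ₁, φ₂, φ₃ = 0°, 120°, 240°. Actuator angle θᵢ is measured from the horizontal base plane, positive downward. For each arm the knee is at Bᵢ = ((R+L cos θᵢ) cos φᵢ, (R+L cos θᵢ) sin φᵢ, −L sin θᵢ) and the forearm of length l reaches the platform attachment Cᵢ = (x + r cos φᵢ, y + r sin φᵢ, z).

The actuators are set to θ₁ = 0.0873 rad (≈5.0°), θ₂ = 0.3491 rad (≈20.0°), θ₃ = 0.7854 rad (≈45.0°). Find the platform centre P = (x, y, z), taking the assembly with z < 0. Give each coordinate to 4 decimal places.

(0.0695, 0.0576, -0.3497)

φ1=0.0°: virtual centre (0.1696, 0.0000, -0.0087), radius l
centre 2 = (0.1640·cos120.0°, 0.1640·sin120.0°, -0.0342) = (-0.0820, 0.1420, -0.0342)
centre 3 = (0.1407·cos240.0°, 0.1407·sin240.0°, -0.0707) = (-0.0704, -0.1219, -0.0707)
subtract pairs → two planes through P
[-0.5032 0.2840 -0.0510]·P = -0.0008;  [-0.4799 -0.2437 -0.1240]·P = -0.0040
det = 0.2589;  x = 0.0052+-0.1840z,  y = 0.0064+-0.1465z
sphere 1 gives Az²+Bz+C=0 with A=1.0553, B=0.0761, C=-0.1024;  B²−4AC=0.4382;  roots -0.3497, 0.2776;  negative root z = -0.3497
x = 0.0695, y = 0.0576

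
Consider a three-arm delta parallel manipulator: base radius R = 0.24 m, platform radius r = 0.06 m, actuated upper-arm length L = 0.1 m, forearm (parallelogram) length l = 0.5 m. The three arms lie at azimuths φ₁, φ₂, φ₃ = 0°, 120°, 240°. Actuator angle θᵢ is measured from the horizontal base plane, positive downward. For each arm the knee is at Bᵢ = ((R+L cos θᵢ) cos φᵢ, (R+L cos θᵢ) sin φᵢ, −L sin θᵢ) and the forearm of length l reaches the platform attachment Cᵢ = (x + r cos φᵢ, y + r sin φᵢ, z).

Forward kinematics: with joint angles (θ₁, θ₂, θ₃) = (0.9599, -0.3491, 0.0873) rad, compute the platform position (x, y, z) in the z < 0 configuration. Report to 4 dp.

O1 = (0.2374·cos0.0°, 0.2374·sin0.0°, -0.0819) = (0.2374, 0.0000, -0.0819)
O2 = (0.2740·cos120.0°, 0.2740·sin120.0°, 0.0342) = (-0.1370, 0.2373, 0.0342)
arm 3 at φ=240.0°: ρ3 = 0.2796;  O3 = (-0.1398, -0.2422, -0.0087)
|O₂|²−|O₁|² = 0.0132;  |O₃|²−|O₁|² = 0.0152
linear system: -0.7487x+0.4745y = 0.0132−0.2322z; -0.7543x+-0.4843y = 0.0152−0.1464z
Cramer: x(z) = -0.0189+0.2525z;  y(z) = -0.0020-0.0910z
into |P−O₁|² = l²: 1.0720z² + 0.0348z + -0.1776 = 0;  Δ = 0.7629;  z = -0.4236 or 0.3911 → z<0 root = -0.4236
x = -0.1258, y = 0.0365

(-0.1258, 0.0365, -0.4236)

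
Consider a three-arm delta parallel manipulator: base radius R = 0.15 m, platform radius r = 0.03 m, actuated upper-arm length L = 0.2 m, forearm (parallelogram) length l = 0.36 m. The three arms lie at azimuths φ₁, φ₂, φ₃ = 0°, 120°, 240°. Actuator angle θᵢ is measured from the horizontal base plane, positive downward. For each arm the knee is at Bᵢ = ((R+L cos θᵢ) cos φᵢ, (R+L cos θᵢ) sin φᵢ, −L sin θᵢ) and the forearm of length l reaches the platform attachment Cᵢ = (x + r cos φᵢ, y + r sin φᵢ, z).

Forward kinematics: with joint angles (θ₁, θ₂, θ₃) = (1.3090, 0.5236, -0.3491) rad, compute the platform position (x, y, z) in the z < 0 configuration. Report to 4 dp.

S1 = (0.1718·cos0.0°, 0.1718·sin0.0°, -0.1932) = (0.1718, 0.0000, -0.1932)
arm 2 at φ=120.0°: e+L cos θ2 = 0.2932;  S2 = (-0.1466, 0.2539, -0.1000)
arm 3 at φ=240.0°: e+L cos θ3 = 0.3079;  S3 = (-0.1540, -0.2667, 0.0684)
|S₂|²−|S₁|² = 0.0291;  |S₃|²−|S₁|² = 0.0327
[-0.6367 0.5078 0.1864]·P = 0.0291;  [-0.6515 -0.5334 0.5232]·P = 0.0327
Cramer: x(z) = -0.0479+0.5446z;  y(z) = -0.0027+0.3158z
quadratic in z: (1.3963)z²+(0.1454)z+(-0.0440)=0, √Δ=0.5166 → z ∈ {-0.2371, 0.1329}; z = -0.2371 (taking z<0)
x = -0.1770, y = -0.0776

(-0.1770, -0.0776, -0.2371)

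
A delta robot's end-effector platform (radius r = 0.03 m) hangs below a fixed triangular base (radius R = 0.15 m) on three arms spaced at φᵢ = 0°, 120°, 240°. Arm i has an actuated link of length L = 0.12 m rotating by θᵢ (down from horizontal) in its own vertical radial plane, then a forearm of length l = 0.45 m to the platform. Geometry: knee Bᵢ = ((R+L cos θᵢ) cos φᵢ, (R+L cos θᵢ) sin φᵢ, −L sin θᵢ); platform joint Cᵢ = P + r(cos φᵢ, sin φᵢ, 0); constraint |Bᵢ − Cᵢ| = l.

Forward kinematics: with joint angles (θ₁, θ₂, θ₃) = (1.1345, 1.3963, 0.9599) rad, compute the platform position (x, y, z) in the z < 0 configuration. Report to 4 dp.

(0.0064, -0.0572, -0.5238)

arm 1 at φ=0.0°: e+L cos θ1 = 0.1707;  O1 = (0.1707, 0.0000, -0.1088)
φ2=120.0°: virtual centre (-0.0704, 0.1220, -0.1182), radius l
O3 = (0.1888·cos240.0°, 0.1888·sin240.0°, -0.0983) = (-0.0944, -0.1635, -0.0983)
subtract pairs → two planes through P
linear system: -0.4823x+0.2439y = -0.0072−-0.0188z; -0.5303x+-0.3271y = 0.0043−0.0209z
Cramer: x(z) = 0.0045-0.0037z;  y(z) = -0.0206+0.0699z
into |P−O₁|² = l²: 1.0049z² + 0.2159z + -0.1626 = 0;  Δ = 0.7002;  z = -0.5238 or 0.3090 → z<0 root = -0.5238
x = 0.0064, y = -0.0572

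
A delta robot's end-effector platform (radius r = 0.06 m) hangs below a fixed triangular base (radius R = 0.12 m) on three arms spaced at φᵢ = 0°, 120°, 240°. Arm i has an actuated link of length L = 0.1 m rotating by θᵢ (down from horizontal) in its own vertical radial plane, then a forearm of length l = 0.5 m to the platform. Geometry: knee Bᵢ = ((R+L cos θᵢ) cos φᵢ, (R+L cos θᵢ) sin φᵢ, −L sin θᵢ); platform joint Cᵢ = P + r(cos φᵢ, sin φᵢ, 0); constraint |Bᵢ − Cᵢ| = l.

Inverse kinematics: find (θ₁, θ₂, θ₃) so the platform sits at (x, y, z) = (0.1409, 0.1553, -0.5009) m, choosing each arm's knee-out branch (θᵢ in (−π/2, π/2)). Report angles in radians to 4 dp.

θ₁ = 0.2619, θ₂ = 0.5236, θ₃ = 1.3092

rotate P by −φ1: (0.1409, 0.1553, -0.5009)
  A cos θ + B sin θ = C:  -0.0809·cos θ + -0.5009·sin θ = -0.2078
  √(A²+B²)=0.5074;  θ1 = -1.7309+1.9928 ≈ 0.2619
arm 2 (φ=120.0°): x'=0.0640, y'=-0.1997
  A cos θ + B sin θ = C:  -0.0040·cos θ + -0.5009·sin θ = -0.2539
  γ=atan2(-0.5009,-0.0040)=-1.5789;  ψ=arccos(-0.5069)=2.1024;  θ2=γ+ψ≈0.5236
rotate P by −φ3: (-0.2049, 0.0444, -0.5009)
  A cos θ + B sin θ = C:  0.2649·cos θ + -0.5009·sin θ = -0.4153
  γ=atan2(-0.5009,0.2649)=-1.0843;  ψ=arccos(-0.7329)=2.3934;  θ3=γ+ψ≈1.3092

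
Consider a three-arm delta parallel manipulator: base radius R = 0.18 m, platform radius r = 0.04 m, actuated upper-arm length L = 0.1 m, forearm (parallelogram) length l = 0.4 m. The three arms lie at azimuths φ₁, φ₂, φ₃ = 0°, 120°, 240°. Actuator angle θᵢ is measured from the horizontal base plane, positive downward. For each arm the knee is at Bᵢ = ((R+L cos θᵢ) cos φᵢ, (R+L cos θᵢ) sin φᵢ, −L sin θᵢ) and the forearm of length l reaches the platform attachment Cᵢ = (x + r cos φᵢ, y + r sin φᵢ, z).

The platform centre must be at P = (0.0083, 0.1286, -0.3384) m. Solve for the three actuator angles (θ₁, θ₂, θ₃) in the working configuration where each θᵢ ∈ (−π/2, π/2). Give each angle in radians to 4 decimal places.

rotate P by −φ1: (0.0083, 0.1286, -0.3384)
  A cos θ + B sin θ = C:  0.1317·cos θ + -0.3384·sin θ = 0.0080
  √(A²+B²)=0.3631;  θ1 = -1.1996+1.5487 ≈ 0.3491
rotate P by −φ2: (0.1072, -0.0715, -0.3384)
  e−x'=0.0328;  (l²−L²−(e−x')²−y'²−z²)/2L = 0.1465
  √(A²+B²)=0.3400;  θ2 = -1.4742+1.1253 ≈ -0.3489
rotate P by −φ3: (-0.1155, -0.0571, -0.3384)
  A cos θ + B sin θ = C:  0.2555·cos θ + -0.3384·sin θ = -0.1653
  γ=atan2(-0.3384,0.2555)=-0.9240;  ψ=arccos(-0.3899)=1.9713;  θ3=γ+ψ≈1.0473

θ₁ = 0.3491, θ₂ = -0.3489, θ₃ = 1.0473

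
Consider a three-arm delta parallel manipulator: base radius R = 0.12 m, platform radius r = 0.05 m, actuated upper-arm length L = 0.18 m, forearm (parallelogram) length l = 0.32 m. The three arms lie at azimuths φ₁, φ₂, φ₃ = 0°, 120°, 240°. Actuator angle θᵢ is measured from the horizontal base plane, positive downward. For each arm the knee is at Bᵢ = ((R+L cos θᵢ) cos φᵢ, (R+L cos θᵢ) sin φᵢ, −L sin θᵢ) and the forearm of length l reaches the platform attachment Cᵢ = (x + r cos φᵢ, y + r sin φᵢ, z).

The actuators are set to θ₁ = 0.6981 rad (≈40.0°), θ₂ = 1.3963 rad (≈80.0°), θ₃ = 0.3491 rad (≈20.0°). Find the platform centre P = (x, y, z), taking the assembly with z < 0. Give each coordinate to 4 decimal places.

arm 1 at φ=0.0°: e+L cos θ1 = 0.2079;  O1 = (0.2079, 0.0000, -0.1157)
φ2=120.0°: virtual centre (-0.0506, 0.0877, -0.1773), radius l
φ3=240.0°: virtual centre (-0.1196, -0.2071, -0.0616), radius l
eliminate P² terms by subtracting sphere 1 from 2 and 3
plane₁₂: -0.5170x+0.1754y+-0.1231z = -0.0149
Cramer: x(z) = 0.0165-0.0973z;  y(z) = -0.0366+0.4152z
quadratic in z: (1.1819)z²+(0.2383)z+(-0.0510)=0, √Δ=0.5459 → z ∈ {-0.3317, 0.1302}; z = -0.3317 (taking z<0)
x = 0.0487, y = -0.1743

(0.0487, -0.1743, -0.3317)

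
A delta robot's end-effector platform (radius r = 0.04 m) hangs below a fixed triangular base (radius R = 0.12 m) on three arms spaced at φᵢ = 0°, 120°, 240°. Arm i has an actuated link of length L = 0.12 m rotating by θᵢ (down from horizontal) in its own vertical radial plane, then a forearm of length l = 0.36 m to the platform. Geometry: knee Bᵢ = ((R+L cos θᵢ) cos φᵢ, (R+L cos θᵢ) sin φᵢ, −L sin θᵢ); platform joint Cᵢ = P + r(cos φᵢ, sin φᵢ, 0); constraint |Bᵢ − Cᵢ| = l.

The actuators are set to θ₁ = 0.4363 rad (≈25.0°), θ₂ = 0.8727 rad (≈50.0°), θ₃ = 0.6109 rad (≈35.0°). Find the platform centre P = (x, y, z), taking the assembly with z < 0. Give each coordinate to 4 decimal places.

(0.0488, -0.0378, -0.3802)

centre 1 = (0.1888·cos0.0°, 0.1888·sin0.0°, -0.0507) = (0.1888, 0.0000, -0.0507)
arm 2 at φ=120.0°: (R−r)+L cos θ2 = 0.1571;  centre 2 = (-0.0786, 0.1361, -0.0919)
φ3=240.0°: virtual centre (-0.0891, -0.1544, -0.0688), radius l
subtract pairs → two planes through P
plane₁₂: -0.5346x+0.2722y+-0.0824z = -0.0051
Cramer: x(z) = 0.0064-0.1116z;  y(z) = -0.0061+0.0836z
sphere 1 gives Az²+Bz+C=0 with A=1.0194, B=0.1411, C=-0.0937;  B²−4AC=0.4021;  roots -0.3802, 0.2418;  negative root z = -0.3802
x = 0.0488, y = -0.0378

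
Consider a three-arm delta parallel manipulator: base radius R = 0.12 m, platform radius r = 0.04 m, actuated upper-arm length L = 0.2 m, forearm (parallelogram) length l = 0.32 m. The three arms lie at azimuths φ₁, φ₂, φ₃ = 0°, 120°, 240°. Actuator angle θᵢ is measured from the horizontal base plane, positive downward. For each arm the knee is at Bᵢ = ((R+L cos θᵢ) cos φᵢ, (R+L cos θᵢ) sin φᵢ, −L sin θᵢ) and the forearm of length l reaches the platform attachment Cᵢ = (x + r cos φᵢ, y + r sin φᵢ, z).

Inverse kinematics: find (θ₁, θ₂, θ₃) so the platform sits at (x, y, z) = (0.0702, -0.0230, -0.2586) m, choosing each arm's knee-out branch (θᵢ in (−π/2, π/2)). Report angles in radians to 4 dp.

arm 1 (φ=0.0°): x'=0.0702, y'=-0.0230
  e−x'=0.0098;  (l²−L²−(e−x')²−y'²−z²)/2L = -0.0127
  γ=atan2(-0.2586,0.0098)=-1.5329;  ψ=arccos(-0.0493)=1.6201;  θ1=γ+ψ≈0.0872
arm 2 (φ=120.0°): x'=-0.0550, y'=-0.0493
  e−x'=0.1350;  (l²−L²−(e−x')²−y'²−z²)/2L = -0.0628
  √(A²+B²)=0.2917;  θ2 = -1.0896+1.7879 ≈ 0.6983
arm 3 (φ=240.0°): x'=-0.0152, y'=0.0723
  A=0.0952, B=-0.2586, C=(l²−L²−A²−y'²−z²)/(2L)=-0.0469
  √(A²+B²)=0.2756;  θ3 = -1.2181+1.7418 ≈ 0.5237

θ₁ = 0.0872, θ₂ = 0.6983, θ₃ = 0.5237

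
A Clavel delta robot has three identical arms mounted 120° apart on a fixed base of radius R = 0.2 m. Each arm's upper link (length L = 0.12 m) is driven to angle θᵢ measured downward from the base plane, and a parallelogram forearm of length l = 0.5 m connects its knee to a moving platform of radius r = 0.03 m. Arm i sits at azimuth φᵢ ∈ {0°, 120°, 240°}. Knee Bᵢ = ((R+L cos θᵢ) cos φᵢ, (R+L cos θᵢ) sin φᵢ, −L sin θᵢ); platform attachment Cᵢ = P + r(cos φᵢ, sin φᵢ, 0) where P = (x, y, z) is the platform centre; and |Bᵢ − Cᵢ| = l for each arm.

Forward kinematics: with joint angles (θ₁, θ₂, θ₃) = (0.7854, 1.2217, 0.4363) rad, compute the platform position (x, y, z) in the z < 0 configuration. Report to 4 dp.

(0.0082, -0.1021, -0.5077)

arm 1 at φ=0.0°: ρ1 = 0.2549;  O1 = (0.2549, 0.0000, -0.0849)
O2 = (0.2110·cos120.0°, 0.2110·sin120.0°, -0.1128) = (-0.1055, 0.1828, -0.1128)
arm 3 at φ=240.0°: ρ3 = 0.2788;  O3 = (-0.1394, -0.2414, -0.0507)
subtract pairs → two planes through P
plane₁₂: -0.7208x+0.3655y+-0.0558z = -0.0149
det = 0.6362;  x = 0.0066+-0.0031z,  y = -0.0277+0.1465z
sphere 1 gives Az²+Bz+C=0 with A=1.0215, B=0.1631, C=-0.1804;  B²−4AC=0.7638;  roots -0.5077, 0.3479;  negative root z = -0.5077
x = 0.0082, y = -0.1021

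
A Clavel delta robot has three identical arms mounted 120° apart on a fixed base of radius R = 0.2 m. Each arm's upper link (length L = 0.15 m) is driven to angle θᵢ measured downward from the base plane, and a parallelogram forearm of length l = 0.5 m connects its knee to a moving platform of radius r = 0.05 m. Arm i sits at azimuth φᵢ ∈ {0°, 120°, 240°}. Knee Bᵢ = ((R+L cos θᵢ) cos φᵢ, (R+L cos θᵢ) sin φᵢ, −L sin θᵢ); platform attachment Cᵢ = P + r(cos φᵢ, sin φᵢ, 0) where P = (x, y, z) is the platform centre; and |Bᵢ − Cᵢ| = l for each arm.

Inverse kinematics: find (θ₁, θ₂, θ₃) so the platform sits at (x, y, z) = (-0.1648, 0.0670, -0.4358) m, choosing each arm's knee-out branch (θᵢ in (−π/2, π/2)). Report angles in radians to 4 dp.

φ1=0.0° → target in arm frame (-0.1648, 0.0670)
  e−x'=0.3148;  (l²−L²−(e−x')²−y'²−z²)/2L = -0.2200
  √(A²+B²)=0.5376;  θ1 = -0.9452+1.9925 ≈ 1.0472
arm 2 (φ=120.0°): x'=0.1404, y'=0.1092
  A=0.0096, B=-0.4358, C=(l²−L²−A²−y'²−z²)/(2L)=0.0852
  θ2 = atan2(B,A) + arccos(C/0.4359) = -0.1747
φ3=240.0° → target in arm frame (0.0244, -0.1762)
  A cos θ + B sin θ = C:  0.1256·cos θ + -0.4358·sin θ = -0.0309
  √(A²+B²)=0.4535;  θ3 = -1.2901+1.6389 ≈ 0.3487

θ₁ = 1.0472, θ₂ = -0.1747, θ₃ = 0.3487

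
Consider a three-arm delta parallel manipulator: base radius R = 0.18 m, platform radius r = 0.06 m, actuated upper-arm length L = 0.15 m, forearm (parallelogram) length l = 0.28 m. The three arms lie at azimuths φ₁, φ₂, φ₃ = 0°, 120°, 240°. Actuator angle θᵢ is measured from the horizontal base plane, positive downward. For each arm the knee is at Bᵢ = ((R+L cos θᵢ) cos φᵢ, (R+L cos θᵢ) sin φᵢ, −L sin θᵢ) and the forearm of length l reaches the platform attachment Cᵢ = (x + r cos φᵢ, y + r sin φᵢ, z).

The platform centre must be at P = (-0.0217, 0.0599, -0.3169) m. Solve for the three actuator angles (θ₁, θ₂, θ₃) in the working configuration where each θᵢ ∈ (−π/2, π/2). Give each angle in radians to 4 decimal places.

φ1=0.0° → target in arm frame (-0.0217, 0.0599)
  A=0.1417, B=-0.3169, C=(l²−L²−A²−y'²−z²)/(2L)=-0.2273
  θ1 = atan2(B,A) + arccos(C/0.3471) = 1.1344
rotate P by −φ2: (0.0627, -0.0112, -0.3169)
  e−x'=0.0573;  (l²−L²−(e−x')²−y'²−z²)/2L = -0.1598
  γ=atan2(-0.3169,0.0573)=-1.3920;  ψ=arccos(-0.4961)=2.0899;  θ2=γ+ψ≈0.6979
rotate P by −φ3: (-0.0410, -0.0487, -0.3169)
  A cos θ + B sin θ = C:  0.1610·cos θ + -0.3169·sin θ = -0.2428
  γ=atan2(-0.3169,0.1610)=-1.1007;  ψ=arccos(-0.6830)=2.3226;  θ3=γ+ψ≈1.2219

θ₁ = 1.1344, θ₂ = 0.6979, θ₃ = 1.2219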